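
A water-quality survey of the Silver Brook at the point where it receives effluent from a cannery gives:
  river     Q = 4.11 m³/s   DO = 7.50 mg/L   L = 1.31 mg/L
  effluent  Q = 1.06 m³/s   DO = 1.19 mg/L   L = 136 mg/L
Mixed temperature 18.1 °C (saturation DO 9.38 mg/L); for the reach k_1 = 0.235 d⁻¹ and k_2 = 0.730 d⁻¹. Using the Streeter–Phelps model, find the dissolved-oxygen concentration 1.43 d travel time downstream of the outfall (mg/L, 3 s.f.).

DO ≈ 3.28 mg/L

Mixed DO = (4.11×7.50 + 1.06×1.19)/(4.11+1.06) = 32.09/5.170 = 6.206 mg/L.
Mixed L₀ = (4.11×1.31 + 1.06×136)/(5.170) = 149.5/5.170 = 28.93 mg/L.
Initial deficit D₀ = C_s − DO₀ = 9.38 − 6.206 = 3.174 mg/L.
D(1.43) = [0.235×28.93/(0.730−0.235)](e^(−0.235×1.43) − e^(−0.730×1.43)) + 3.174 e^(−0.730×1.43)
= 13.73 × (0.7146 − 0.3521) + 3.174 × 0.3521 = 6.095 mg/L.
DO = 9.38 − 6.095 = 3.285 mg/L.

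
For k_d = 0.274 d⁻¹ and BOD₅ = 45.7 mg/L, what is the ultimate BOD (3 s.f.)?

L₀ ≈ 61.3 mg/L

BOD₅ = L₀(1 − e^(−5k_d)) ⇒ L₀ = BOD₅ / (1 − e^(−5×0.274))
= 45.7 / (1 − 0.2541) = 45.7 / 0.7459 = 61.27 mg/L.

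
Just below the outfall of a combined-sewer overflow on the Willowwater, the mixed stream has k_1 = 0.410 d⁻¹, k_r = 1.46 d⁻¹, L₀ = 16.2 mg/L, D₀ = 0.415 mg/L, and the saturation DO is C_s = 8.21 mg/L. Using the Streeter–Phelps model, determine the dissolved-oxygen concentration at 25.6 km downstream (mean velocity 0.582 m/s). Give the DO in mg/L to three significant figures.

Travel time t = x/v = 25.6 km / (0.582 m/s) = 25600 m / 0.582 m/s = 43990 s = 0.5091 d.
k_1 L₀/(k_r−k_1) = 0.410×16.2/(1.46−0.410) = 6.642/1.050 = 6.326 mg/L.
e^(−k_1 t) = e^(−0.410×0.5091) = 0.8116; e^(−k_r t) = e^(−1.46×0.5091) = 0.4755.
D = 6.326 × (0.8116 − 0.4755) + 0.415 × 0.4755 = 2.126 + 0.1974 = 2.323 mg/L.
DO = C_s − D = 8.21 − 2.323 = 5.887 mg/L.

DO ≈ 5.89 mg/L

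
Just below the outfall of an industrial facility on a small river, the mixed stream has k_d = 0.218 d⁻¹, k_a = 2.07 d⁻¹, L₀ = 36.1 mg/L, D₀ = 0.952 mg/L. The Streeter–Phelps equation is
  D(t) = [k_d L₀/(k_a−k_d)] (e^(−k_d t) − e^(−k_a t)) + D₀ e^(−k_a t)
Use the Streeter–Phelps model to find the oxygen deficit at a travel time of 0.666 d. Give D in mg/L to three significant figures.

D ≈ 2.84 mg/L

k_d L₀/(k_a−k_d) = 0.218×36.1/(2.07−0.218) = 7.870/1.852 = 4.249 mg/L.
e^(−k_d t) = e^(−0.218×0.6660) = 0.8649; e^(−k_a t) = e^(−2.07×0.6660) = 0.2519.
D = 4.249 × (0.8649 − 0.2519) + 0.952 × 0.2519 = 2.605 + 0.2398 = 2.844 mg/L.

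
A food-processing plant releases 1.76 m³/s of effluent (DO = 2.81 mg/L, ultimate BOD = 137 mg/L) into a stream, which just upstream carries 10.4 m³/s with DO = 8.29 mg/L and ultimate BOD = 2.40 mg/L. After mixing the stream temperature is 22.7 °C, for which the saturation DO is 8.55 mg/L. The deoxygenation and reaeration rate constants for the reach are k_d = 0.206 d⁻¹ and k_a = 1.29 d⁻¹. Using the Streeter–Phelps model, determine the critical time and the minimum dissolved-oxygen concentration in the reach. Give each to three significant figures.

Mixed DO = (10.4×8.29 + 1.76×2.81)/(10.4+1.76) = 91.16/12.16 = 7.497 mg/L.
Mixed L₀ = (10.4×2.40 + 1.76×137)/(12.16) = 266.1/12.16 = 21.88 mg/L.
Initial deficit D₀ = C_s − DO₀ = 8.55 − 7.497 = 1.053 mg/L.
t_c = (1/1.084) ln[(1.29/0.206)(1 − 1.053×1.084/(0.206×21.88))] = 0.9225 × ln(4.676) = 1.423 d.
D_c = (0.206/1.29) × 21.88 × e^(−0.206×1.423) = 0.1597 × 21.88 × 0.7459 = 2.606 mg/L.
Minimum DO = 8.55 − 2.606 = 5.944 mg/L.

t_c ≈ 1.42 d; minimum DO ≈ 5.94 mg/L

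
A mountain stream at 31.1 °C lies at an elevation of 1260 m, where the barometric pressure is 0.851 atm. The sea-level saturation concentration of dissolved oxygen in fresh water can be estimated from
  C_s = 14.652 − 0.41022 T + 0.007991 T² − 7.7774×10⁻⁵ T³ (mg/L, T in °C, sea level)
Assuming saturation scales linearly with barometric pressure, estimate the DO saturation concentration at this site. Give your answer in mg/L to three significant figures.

At sea level: C_s = 14.652 − 0.41022×31.1 + 0.007991×31.1² − 7.7774×10⁻⁵×31.1³ = 7.284 mg/L.
Pressure correction: C_s' = 7.284 × 0.851 = 6.198 mg/L.

C_s ≈ 6.20 mg/L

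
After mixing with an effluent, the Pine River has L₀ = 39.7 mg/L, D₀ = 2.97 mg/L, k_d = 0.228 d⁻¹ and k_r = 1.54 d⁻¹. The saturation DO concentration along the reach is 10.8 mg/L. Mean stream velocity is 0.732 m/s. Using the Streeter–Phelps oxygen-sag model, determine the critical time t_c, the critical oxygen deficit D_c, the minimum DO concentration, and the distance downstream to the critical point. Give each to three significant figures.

t_c = [1/(k_r−k_d)] ln[(k_r/k_d)(1 − D₀(k_r−k_d)/(k_d L₀))]
= [1/(1.54−0.228)] ln[(1.54/0.228)(1 − 2.97×1.312/(0.228×39.7))]
= (1/1.312) ln[6.754 × 0.5695] = 0.7622 × ln(3.847) = 0.7622 × 1.347 = 1.027 d.
L(t_c) = L₀ e^(−k_d t_c) = 39.7 × 0.7913 = 31.41 mg/L, and at the critical point k_r D_c = k_d L, so D_c = (0.228/1.54) × 31.41 = 4.651 mg/L.
Minimum DO = C_s − D_c = 10.8 − 4.651 = 6.149 mg/L.
x_c = v t_c = 0.732 m/s × 1.027 d × 86400 s/d = 64940 m ≈ 64.9 km.

t_c ≈ 1.03 d; D_c ≈ 4.65 mg/L; min DO ≈ 6.15 mg/L; x_c ≈ 64.9 km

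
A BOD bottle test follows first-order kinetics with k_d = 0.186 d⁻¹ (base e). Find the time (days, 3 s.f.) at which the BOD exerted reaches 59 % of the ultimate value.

y/L₀ = 1 − e^(−k_d t) = 0.59 ⇒ e^(−k_d t) = 0.410
t = −ln(0.410) / 0.186 = 0.8916 / 0.186 = 4.794 d.

t ≈ 4.79 d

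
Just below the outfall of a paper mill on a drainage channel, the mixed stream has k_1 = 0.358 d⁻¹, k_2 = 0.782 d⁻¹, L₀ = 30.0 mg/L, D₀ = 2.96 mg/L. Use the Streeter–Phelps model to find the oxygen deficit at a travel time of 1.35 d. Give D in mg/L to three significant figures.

D ≈ 7.84 mg/L

k_1 L₀/(k_2−k_1) = 0.358×30.0/(0.782−0.358) = 10.74/0.4240 = 25.33 mg/L.
e^(−k_1 t) = e^(−0.358×1.350) = 0.6167; e^(−k_2 t) = e^(−0.782×1.350) = 0.3479.
D = 25.33 × (0.6167 − 0.3479) + 2.96 × 0.3479 = 6.809 + 1.030 = 7.839 mg/L.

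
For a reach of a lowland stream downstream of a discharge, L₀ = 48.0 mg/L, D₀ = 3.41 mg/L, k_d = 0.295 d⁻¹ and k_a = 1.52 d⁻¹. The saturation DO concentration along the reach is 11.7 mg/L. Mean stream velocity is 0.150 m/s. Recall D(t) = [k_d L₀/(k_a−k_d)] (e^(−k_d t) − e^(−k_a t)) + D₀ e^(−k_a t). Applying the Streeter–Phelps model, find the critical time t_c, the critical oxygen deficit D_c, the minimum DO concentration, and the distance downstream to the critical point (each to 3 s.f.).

t_c ≈ 1.05 d; D_c ≈ 6.83 mg/L; min DO ≈ 4.87 mg/L; x_c ≈ 13.6 km

At the critical point dD/dt = 0, so k_d L₀ e^(−k_d t) = k_a D. Substituting D(t) from the Streeter–Phelps equation and solving for t gives
t_c = ln[(k_a/k_d)(1 − D₀(k_a−k_d)/(k_d L₀))] / (k_a−k_d).
Here k_a−k_d = 1.225 d⁻¹ and 1 − D₀(k_a−k_d)/(k_d L₀) = 1 − 3.41×1.225/(0.295×48.0) = 0.7050, so
t_c = ln(5.153 × 0.7050) / 1.225 = 1.290 / 1.225 = 1.053 d.
L(t_c) = L₀ e^(−k_d t_c) = 48.0 × 0.7330 = 35.18 mg/L, and at the critical point k_a D_c = k_d L, so D_c = (0.295/1.52) × 35.18 = 6.828 mg/L.
Minimum DO = C_s − D_c = 11.7 − 6.828 = 4.872 mg/L.
x_c = v t_c = 0.150 m/s × 1.053 d × 86400 s/d = 13650 m ≈ 13.6 km.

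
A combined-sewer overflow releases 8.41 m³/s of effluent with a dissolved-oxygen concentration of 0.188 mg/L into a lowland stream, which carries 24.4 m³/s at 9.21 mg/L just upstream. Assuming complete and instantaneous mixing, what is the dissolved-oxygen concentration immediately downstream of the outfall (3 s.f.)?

6.90 mg/L

Flow-weighted mixing: C = (Q_r C_r + Q_w C_w)/(Q_r + Q_w)
= (24.4×9.21 + 8.41×0.188)/(24.4 + 8.41) = 226.3/32.81 = 6.897 mg/L.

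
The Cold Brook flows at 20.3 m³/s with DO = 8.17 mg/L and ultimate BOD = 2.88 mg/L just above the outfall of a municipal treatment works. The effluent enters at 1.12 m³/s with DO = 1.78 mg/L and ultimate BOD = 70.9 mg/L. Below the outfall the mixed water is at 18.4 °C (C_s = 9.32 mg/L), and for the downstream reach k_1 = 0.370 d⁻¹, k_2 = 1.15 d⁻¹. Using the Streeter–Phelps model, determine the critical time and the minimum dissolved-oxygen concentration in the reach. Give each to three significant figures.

Mixed DO = (20.3×8.17 + 1.12×1.78)/(20.3+1.12) = 167.8/21.42 = 7.836 mg/L.
Mixed L₀ = (20.3×2.88 + 1.12×70.9)/(21.42) = 137.9/21.42 = 6.437 mg/L.
Initial deficit D₀ = C_s − DO₀ = 9.32 − 7.836 = 1.484 mg/L.
t_c = (1/0.7800) ln[(1.15/0.370)(1 − 1.484×0.7800/(0.370×6.437))] = 1.282 × ln(1.597) = 0.6004 d.
D_c = (0.370/1.15) × 6.437 × e^(−0.370×0.6004) = 0.3217 × 6.437 × 0.8008 = 1.658 mg/L.
Minimum DO = 9.32 − 1.658 = 7.662 mg/L.

t_c ≈ 0.600 d; minimum DO ≈ 7.66 mg/L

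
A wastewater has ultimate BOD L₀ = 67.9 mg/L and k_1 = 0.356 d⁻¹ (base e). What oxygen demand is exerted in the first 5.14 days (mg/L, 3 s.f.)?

y ≈ 57.0 mg/L

y_t = L₀(1 − e^(−k_1 t)) = 67.9 × (1 − e^(−0.356×5.14))
= 67.9 × (1 − 0.1604) = 67.9 × 0.8396 = 57.01 mg/L.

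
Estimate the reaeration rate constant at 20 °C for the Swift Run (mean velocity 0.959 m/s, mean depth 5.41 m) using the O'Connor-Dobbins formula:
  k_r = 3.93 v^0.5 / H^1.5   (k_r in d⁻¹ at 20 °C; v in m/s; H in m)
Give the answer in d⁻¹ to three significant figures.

k_r ≈ 0.306 d⁻¹

k_r = 3.93 × 0.959^0.5 / 5.41^1.5 = 3.93 × 0.9793 / 12.58 = 0.3058 d⁻¹.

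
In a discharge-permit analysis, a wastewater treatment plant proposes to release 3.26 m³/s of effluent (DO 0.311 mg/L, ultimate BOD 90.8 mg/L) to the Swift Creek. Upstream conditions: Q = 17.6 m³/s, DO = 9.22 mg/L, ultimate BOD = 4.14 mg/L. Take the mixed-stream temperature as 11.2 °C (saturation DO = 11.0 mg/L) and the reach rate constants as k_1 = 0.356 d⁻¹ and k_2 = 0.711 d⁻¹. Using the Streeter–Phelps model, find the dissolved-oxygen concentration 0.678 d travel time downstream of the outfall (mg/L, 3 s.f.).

Mixed DO = (17.6×9.22 + 3.26×0.311)/(17.6+3.26) = 163.3/20.86 = 7.828 mg/L.
Mixed L₀ = (17.6×4.14 + 3.26×90.8)/(20.86) = 368.9/20.86 = 17.68 mg/L.
Initial deficit D₀ = C_s − DO₀ = 11.0 − 7.828 = 3.172 mg/L.
D(0.678) = [0.356×17.68/(0.711−0.356)](e^(−0.356×0.678) − e^(−0.711×0.678)) + 3.172 e^(−0.711×0.678)
= 17.73 × (0.7856 − 0.6175) + 3.172 × 0.6175 = 4.939 mg/L.
DO = 11.0 − 4.939 = 6.061 mg/L.

DO ≈ 6.06 mg/L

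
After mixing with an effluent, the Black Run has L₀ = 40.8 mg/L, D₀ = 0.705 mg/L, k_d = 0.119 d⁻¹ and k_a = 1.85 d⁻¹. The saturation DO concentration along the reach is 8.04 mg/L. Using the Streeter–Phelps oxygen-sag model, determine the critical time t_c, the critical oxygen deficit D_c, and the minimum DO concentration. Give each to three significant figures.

t_c ≈ 1.42 d; D_c ≈ 2.22 mg/L; min DO ≈ 5.82 mg/L

With k_a/k_d = 15.55 and 1 − D₀(k_a−k_d)/(k_d L₀) = 0.7486,
t_c = ln(15.55 × 0.7486) / (1.85 − 0.119) = ln(11.64) / 1.731 = 2.454/1.731 = 1.418 d.
D_c = (k_d/k_a) L₀ e^(−k_d t_c) = (0.119/1.85) × 40.8 × e^(−0.119×1.418) = 0.06432 × 40.8 × 0.8447 = 2.217 mg/L.
Minimum DO = C_s − D_c = 8.04 − 2.217 = 5.823 mg/L.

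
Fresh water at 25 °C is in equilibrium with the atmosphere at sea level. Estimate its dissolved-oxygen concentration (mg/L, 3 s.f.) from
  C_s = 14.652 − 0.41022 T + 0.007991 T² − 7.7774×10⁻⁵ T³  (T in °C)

C_s = 14.652 − 0.41022×25 + 0.007991×25² − 7.7774×10⁻⁵×25³ = 8.176 mg/L.

C_s ≈ 8.18 mg/L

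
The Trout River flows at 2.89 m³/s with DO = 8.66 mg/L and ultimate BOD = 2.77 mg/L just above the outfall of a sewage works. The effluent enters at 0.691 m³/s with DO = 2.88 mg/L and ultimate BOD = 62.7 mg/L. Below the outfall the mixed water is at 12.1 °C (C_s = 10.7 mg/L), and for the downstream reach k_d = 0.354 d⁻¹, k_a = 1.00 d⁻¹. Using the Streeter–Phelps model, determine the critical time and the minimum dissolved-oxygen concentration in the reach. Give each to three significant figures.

Mixed DO = (2.89×8.66 + 0.691×2.88)/(2.89+0.691) = 27.02/3.581 = 7.545 mg/L.
Mixed L₀ = (2.89×2.77 + 0.691×62.7)/(3.581) = 51.33/3.581 = 14.33 mg/L.
Initial deficit D₀ = C_s − DO₀ = 10.7 − 7.545 = 3.155 mg/L.
t_c = (1/0.6460) ln[(1.00/0.354)(1 − 3.155×0.6460/(0.354×14.33))] = 1.548 × ln(1.690) = 0.8124 d.
D_c = (0.354/1.00) × 14.33 × e^(−0.354×0.8124) = 0.3540 × 14.33 × 0.7501 = 3.806 mg/L.
Minimum DO = 10.7 − 3.806 = 6.894 mg/L.

t_c ≈ 0.812 d; minimum DO ≈ 6.89 mg/L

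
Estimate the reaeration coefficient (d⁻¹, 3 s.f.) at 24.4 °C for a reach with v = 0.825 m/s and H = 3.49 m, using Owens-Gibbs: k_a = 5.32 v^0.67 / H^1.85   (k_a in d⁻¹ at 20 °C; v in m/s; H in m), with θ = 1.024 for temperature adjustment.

k_a(20) = 5.32 × 0.825^0.67 / 3.49^1.85 = 5.32 × 0.8791 / 10.10 = 0.4631 d⁻¹.
k_a(24.4) = 0.4631 × 1.024^(24.4−20) = 0.4631 × 1.110 = 0.5141 d⁻¹.

k_a ≈ 0.514 d⁻¹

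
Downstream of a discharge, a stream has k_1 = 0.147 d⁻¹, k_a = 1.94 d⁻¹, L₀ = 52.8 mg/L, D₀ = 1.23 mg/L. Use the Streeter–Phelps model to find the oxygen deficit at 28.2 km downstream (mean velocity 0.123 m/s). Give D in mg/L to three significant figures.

Travel time t = x/v = 28.2 km / (0.123 m/s) = 28200 m / 0.123 m/s = 229300 s = 2.654 d.
k_1 L₀/(k_a−k_1) = 0.147×52.8/(1.94−0.147) = 7.762/1.793 = 4.329 mg/L.
e^(−k_1 t) = e^(−0.147×2.654) = 0.6770; e^(−k_a t) = e^(−1.94×2.654) = 0.005811.
D = 4.329 × (0.6770 − 0.005811) + 1.23 × 0.005811 = 2.905 + 0.007148 = 2.913 mg/L.

D ≈ 2.91 mg/L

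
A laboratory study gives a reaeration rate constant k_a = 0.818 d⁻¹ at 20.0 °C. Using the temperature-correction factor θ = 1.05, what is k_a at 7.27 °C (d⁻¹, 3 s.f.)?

k_a ≈ 0.440 d⁻¹

k_a(T₂) = k_a(T₁) · θ^(T₂−T₁) = 0.818 × 1.05^(7.27−20.0)
= 0.818 × 1.05^-12.7 = 0.818 × 0.5374 = 0.4396 d⁻¹.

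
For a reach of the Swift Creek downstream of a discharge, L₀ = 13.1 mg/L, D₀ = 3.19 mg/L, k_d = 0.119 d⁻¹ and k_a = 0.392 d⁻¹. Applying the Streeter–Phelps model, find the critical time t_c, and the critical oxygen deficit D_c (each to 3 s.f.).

t_c ≈ 1.37 d; D_c ≈ 3.38 mg/L

With k_a/k_d = 3.294 and 1 − D₀(k_a−k_d)/(k_d L₀) = 0.4414,
t_c = ln(3.294 × 0.4414) / (0.392 − 0.119) = ln(1.454) / 0.2730 = 0.3742/0.2730 = 1.371 d.
D_c = (k_d/k_a) L₀ e^(−k_d t_c) = (0.119/0.392) × 13.1 × e^(−0.119×1.371) = 0.3036 × 13.1 × 0.8495 = 3.378 mg/L.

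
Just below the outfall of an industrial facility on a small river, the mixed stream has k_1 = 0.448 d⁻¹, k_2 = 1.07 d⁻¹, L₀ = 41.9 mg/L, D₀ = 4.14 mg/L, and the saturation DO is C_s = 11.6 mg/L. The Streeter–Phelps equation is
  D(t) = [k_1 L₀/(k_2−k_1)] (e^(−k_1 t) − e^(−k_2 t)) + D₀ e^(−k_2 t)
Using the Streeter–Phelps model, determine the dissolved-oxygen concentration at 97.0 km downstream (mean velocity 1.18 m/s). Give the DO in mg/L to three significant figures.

Travel time t = x/v = 97.0 km / (1.18 m/s) = 97000 m / 1.18 m/s = 82200 s = 0.9514 d.
k_1 L₀/(k_2−k_1) = 0.448×41.9/(1.07−0.448) = 18.77/0.6220 = 30.18 mg/L.
e^(−k_1 t) = e^(−0.448×0.9514) = 0.6530; e^(−k_2 t) = e^(−1.07×0.9514) = 0.3613.
D = 30.18 × (0.6530 − 0.3613) + 4.14 × 0.3613 = 8.802 + 1.496 = 10.30 mg/L.
DO = C_s − D = 11.6 − 10.30 = 1.302 mg/L.

DO ≈ 1.30 mg/L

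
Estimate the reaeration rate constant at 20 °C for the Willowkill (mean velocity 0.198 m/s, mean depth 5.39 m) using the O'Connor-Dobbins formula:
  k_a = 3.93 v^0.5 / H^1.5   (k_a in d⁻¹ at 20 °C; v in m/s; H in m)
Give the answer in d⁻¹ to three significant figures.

k_a ≈ 0.140 d⁻¹

k_a = 3.93 × 0.198^0.5 / 5.39^1.5 = 3.93 × 0.4450 / 12.51 = 0.1397 d⁻¹.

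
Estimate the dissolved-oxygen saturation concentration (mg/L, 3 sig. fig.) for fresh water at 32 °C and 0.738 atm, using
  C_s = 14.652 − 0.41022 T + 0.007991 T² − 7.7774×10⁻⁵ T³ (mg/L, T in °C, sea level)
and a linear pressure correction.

At sea level: C_s = 14.652 − 0.41022×32 + 0.007991×32² − 7.7774×10⁻⁵×32³ = 7.159 mg/L.
Pressure correction: C_s' = 7.159 × 0.738 = 5.284 mg/L.

C_s ≈ 5.28 mg/L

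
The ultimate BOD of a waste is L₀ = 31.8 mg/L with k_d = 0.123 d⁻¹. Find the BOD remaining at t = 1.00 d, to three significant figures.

L_t = L₀ e^(−k_d t) = 31.8 × e^(−0.123×1.00) = 31.8 × 0.8843 = 28.12 mg/L.

L ≈ 28.1 mg/L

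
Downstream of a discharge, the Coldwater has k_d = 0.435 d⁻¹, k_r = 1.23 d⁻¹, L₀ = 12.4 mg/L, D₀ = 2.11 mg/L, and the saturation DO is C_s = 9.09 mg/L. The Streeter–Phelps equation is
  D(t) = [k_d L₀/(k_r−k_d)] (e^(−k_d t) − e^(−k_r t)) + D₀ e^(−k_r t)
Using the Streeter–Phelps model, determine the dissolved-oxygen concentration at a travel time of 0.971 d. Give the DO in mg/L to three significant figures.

DO ≈ 6.06 mg/L

k_d L₀/(k_r−k_d) = 0.435×12.4/(1.23−0.435) = 5.394/0.7950 = 6.785 mg/L.
e^(−k_d t) = e^(−0.435×0.9710) = 0.6555; e^(−k_r t) = e^(−1.23×0.9710) = 0.3029.
D = 6.785 × (0.6555 − 0.3029) + 2.11 × 0.3029 = 2.392 + 0.6391 = 3.031 mg/L.
DO = C_s − D = 9.09 − 3.031 = 6.059 mg/L.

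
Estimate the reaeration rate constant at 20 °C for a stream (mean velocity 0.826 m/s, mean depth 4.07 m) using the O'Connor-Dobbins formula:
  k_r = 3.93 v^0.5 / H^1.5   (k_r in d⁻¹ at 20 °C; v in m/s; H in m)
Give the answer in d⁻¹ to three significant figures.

k_r ≈ 0.435 d⁻¹

k_r = 3.93 × 0.826^0.5 / 4.07^1.5 = 3.93 × 0.9088 / 8.211 = 0.4350 d⁻¹.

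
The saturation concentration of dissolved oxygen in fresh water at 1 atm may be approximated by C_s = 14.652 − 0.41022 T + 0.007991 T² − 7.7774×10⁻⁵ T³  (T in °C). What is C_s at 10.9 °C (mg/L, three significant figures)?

C_s ≈ 11.0 mg/L

C_s = 14.652 − 0.41022×10.9 + 0.007991×10.9² − 7.7774×10⁻⁵×10.9³ = 11.03 mg/L.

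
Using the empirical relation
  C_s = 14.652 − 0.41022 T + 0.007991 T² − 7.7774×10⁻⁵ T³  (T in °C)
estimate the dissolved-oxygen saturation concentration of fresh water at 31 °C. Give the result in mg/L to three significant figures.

C_s = 14.652 − 0.41022×31 + 0.007991×31² − 7.7774×10⁻⁵×31³ = 7.298 mg/L.

C_s ≈ 7.30 mg/L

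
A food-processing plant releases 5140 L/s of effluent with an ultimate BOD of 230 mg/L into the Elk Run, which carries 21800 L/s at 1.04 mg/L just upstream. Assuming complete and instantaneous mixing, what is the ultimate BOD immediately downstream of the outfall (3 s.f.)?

Flow-weighted mixing: C = (Q_r C_r + Q_w C_w)/(Q_r + Q_w)
= (21800×1.04 + 5140×230)/(21800 + 5140) = 1.205×10^6/26940 = 44.72 mg/L.

44.7 mg/L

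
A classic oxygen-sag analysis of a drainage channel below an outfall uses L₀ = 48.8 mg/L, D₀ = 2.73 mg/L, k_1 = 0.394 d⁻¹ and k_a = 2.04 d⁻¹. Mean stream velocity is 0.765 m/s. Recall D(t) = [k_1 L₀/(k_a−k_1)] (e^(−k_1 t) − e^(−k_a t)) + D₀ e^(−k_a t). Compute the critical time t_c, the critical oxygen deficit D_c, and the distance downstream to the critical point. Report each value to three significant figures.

t_c ≈ 0.837 d; D_c ≈ 6.78 mg/L; x_c ≈ 55.3 km

With k_a/k_1 = 5.178 and 1 − D₀(k_a−k_1)/(k_1 L₀) = 0.7663,
t_c = ln(5.178 × 0.7663) / (2.04 − 0.394) = ln(3.968) / 1.646 = 1.378/1.646 = 0.8373 d.
L(t_c) = L₀ e^(−k_1 t_c) = 48.8 × 0.7190 = 35.09 mg/L, and at the critical point k_a D_c = k_1 L, so D_c = (0.394/2.04) × 35.09 = 6.777 mg/L.
x_c = v t_c = 0.765 m/s × 0.8373 d × 86400 s/d = 55340 m ≈ 55.3 km.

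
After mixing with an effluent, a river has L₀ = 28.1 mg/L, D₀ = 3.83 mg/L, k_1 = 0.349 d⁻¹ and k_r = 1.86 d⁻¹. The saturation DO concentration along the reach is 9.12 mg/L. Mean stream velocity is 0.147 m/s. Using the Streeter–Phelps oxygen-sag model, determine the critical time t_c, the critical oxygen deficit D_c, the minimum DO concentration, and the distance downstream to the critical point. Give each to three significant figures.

t_c ≈ 0.517 d; D_c ≈ 4.40 mg/L; min DO ≈ 4.72 mg/L; x_c ≈ 6.57 km

With k_r/k_1 = 5.330 and 1 − D₀(k_r−k_1)/(k_1 L₀) = 0.4099,
t_c = ln(5.330 × 0.4099) / (1.86 − 0.349) = ln(2.185) / 1.511 = 0.7814/1.511 = 0.5171 d.
D_c = (k_1/k_r) L₀ e^(−k_1 t_c) = (0.349/1.86) × 28.1 × e^(−0.349×0.5171) = 0.1876 × 28.1 × 0.8349 = 4.402 mg/L.
Minimum DO = C_s − D_c = 9.12 − 4.402 = 4.718 mg/L.
x_c = v t_c = 0.147 m/s × 0.5171 d × 86400 s/d = 6568 m ≈ 6.57 km.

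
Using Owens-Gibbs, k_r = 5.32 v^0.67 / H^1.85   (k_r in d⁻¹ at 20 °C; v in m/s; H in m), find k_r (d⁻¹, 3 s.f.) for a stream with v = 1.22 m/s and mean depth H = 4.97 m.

k_r ≈ 0.313 d⁻¹

k_r = 5.32 × 1.22^0.67 / 4.97^1.85 = 5.32 × 1.143 / 19.42 = 0.3130 d⁻¹.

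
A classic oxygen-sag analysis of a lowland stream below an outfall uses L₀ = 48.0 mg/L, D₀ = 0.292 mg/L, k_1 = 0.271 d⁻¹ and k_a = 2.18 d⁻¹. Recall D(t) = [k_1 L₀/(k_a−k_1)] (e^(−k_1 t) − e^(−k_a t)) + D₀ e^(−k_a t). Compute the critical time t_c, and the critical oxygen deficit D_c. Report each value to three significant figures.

t_c = [1/(k_a−k_1)] ln[(k_a/k_1)(1 − D₀(k_a−k_1)/(k_1 L₀))]
= [1/(2.18−0.271)] ln[(2.18/0.271)(1 − 0.292×1.909/(0.271×48.0))]
= (1/1.909) ln[8.044 × 0.9571] = 0.5238 × ln(7.700) = 0.5238 × 2.041 = 1.069 d.
D_c = (k_1/k_a) L₀ e^(−k_1 t_c) = (0.271/2.18) × 48.0 × e^(−0.271×1.069) = 0.1243 × 48.0 × 0.7484 = 4.466 mg/L.

t_c ≈ 1.07 d; D_c ≈ 4.47 mg/L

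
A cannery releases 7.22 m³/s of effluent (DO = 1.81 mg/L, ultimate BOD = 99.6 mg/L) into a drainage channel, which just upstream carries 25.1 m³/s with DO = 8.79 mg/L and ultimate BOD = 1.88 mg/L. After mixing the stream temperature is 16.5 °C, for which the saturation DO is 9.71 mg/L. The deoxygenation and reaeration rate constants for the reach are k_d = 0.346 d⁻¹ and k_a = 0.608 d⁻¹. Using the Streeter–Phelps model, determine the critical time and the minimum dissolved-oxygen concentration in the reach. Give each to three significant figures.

Mixed DO = (25.1×8.79 + 7.22×1.81)/(25.1+7.22) = 233.7/32.32 = 7.231 mg/L.
Mixed L₀ = (25.1×1.88 + 7.22×99.6)/(32.32) = 766.3/32.32 = 23.71 mg/L.
Initial deficit D₀ = C_s − DO₀ = 9.71 − 7.231 = 2.479 mg/L.
t_c = (1/0.2620) ln[(0.608/0.346)(1 − 2.479×0.2620/(0.346×23.71))] = 3.817 × ln(1.618) = 1.837 d.
D_c = (0.346/0.608) × 23.71 × e^(−0.346×1.837) = 0.5691 × 23.71 × 0.5297 = 7.146 mg/L.
Minimum DO = 9.71 − 7.146 = 2.564 mg/L.

t_c ≈ 1.84 d; minimum DO ≈ 2.56 mg/L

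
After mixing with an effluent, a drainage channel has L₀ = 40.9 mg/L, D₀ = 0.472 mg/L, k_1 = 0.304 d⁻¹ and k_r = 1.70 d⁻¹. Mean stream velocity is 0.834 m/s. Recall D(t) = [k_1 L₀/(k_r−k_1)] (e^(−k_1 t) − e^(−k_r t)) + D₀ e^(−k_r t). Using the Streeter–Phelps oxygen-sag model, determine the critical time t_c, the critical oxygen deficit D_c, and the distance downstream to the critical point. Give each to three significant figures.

t_c = [1/(k_r−k_1)] ln[(k_r/k_1)(1 − D₀(k_r−k_1)/(k_1 L₀))]
= [1/(1.70−0.304)] ln[(1.70/0.304)(1 − 0.472×1.396/(0.304×40.9))]
= (1/1.396) ln[5.592 × 0.9470] = 0.7163 × ln(5.296) = 0.7163 × 1.667 = 1.194 d.
L(t_c) = L₀ e^(−k_1 t_c) = 40.9 × 0.6956 = 28.45 mg/L, and at the critical point k_r D_c = k_1 L, so D_c = (0.304/1.70) × 28.45 = 5.087 mg/L.
x_c = v t_c = 0.834 m/s × 1.194 d × 86400 s/d = 86040 m ≈ 86.0 km.

t_c ≈ 1.19 d; D_c ≈ 5.09 mg/L; x_c ≈ 86.0 km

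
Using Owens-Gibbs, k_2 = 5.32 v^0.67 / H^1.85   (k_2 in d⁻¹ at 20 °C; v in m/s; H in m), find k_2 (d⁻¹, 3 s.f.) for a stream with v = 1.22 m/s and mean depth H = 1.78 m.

k_2 ≈ 2.09 d⁻¹

k_2 = 5.32 × 1.22^0.67 / 1.78^1.85 = 5.32 × 1.143 / 2.906 = 2.092 d⁻¹.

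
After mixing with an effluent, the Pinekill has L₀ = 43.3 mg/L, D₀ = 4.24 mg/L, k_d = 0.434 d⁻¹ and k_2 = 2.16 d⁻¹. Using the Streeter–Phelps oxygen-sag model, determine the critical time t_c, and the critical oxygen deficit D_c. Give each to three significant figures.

At the critical point dD/dt = 0, so k_d L₀ e^(−k_d t) = k_2 D. Substituting D(t) from the Streeter–Phelps equation and solving for t gives
t_c = ln[(k_2/k_d)(1 − D₀(k_2−k_d)/(k_d L₀))] / (k_2−k_d).
Here k_2−k_d = 1.726 d⁻¹ and 1 − D₀(k_2−k_d)/(k_d L₀) = 1 − 4.24×1.726/(0.434×43.3) = 0.6106, so
t_c = ln(4.977 × 0.6106) / 1.726 = 1.111 / 1.726 = 0.6439 d.
L(t_c) = L₀ e^(−k_d t_c) = 43.3 × 0.7562 = 32.74 mg/L, and at the critical point k_2 D_c = k_d L, so D_c = (0.434/2.16) × 32.74 = 6.579 mg/L.

t_c ≈ 0.644 d; D_c ≈ 6.58 mg/L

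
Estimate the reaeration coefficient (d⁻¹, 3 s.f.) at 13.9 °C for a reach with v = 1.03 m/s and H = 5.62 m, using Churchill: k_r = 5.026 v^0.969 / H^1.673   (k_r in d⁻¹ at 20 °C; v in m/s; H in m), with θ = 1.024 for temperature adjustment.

k_r(20) = 5.026 × 1.03^0.969 / 5.62^1.673 = 5.026 × 1.029 / 17.96 = 0.2880 d⁻¹.
k_r(13.9) = 0.2880 × 1.024^(13.9−20) = 0.2880 × 0.8653 = 0.2492 d⁻¹.

k_r ≈ 0.249 d⁻¹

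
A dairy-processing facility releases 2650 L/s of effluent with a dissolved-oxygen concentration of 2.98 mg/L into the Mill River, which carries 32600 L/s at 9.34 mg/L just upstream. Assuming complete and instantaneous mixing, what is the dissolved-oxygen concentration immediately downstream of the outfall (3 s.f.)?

Flow-weighted mixing: C = (Q_r C_r + Q_w C_w)/(Q_r + Q_w)
= (32600×9.34 + 2650×2.98)/(32600 + 2650) = 312400/35250 = 8.862 mg/L.

8.86 mg/L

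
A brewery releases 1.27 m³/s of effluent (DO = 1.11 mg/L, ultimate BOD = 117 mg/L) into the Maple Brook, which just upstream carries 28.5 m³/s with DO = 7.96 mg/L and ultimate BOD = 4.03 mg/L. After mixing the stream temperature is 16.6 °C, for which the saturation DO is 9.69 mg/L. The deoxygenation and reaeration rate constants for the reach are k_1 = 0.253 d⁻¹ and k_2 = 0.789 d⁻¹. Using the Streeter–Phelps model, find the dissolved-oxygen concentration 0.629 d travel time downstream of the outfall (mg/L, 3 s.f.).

Mixed DO = (28.5×7.96 + 1.27×1.11)/(28.5+1.27) = 228.3/29.77 = 7.668 mg/L.
Mixed L₀ = (28.5×4.03 + 1.27×117)/(29.77) = 263.4/29.77 = 8.849 mg/L.
Initial deficit D₀ = C_s − DO₀ = 9.69 − 7.668 = 2.022 mg/L.
D(0.629) = [0.253×8.849/(0.789−0.253)](e^(−0.253×0.629) − e^(−0.789×0.629)) + 2.022 e^(−0.789×0.629)
= 4.177 × (0.8529 − 0.6088) + 2.022 × 0.6088 = 2.251 mg/L.
DO = 9.69 − 2.251 = 7.439 mg/L.

DO ≈ 7.44 mg/L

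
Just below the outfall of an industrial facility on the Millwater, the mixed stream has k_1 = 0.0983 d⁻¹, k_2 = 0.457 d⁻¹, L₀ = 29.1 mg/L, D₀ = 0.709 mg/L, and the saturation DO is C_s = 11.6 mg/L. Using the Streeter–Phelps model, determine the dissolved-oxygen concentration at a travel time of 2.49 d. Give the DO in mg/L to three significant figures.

k_1 L₀/(k_2−k_1) = 0.0983×29.1/(0.457−0.0983) = 2.861/0.3587 = 7.975 mg/L.
e^(−k_1 t) = e^(−0.0983×2.490) = 0.7829; e^(−k_2 t) = e^(−0.457×2.490) = 0.3205.
D = 7.975 × (0.7829 − 0.3205) + 0.709 × 0.3205 = 3.688 + 0.2272 = 3.915 mg/L.
DO = C_s − D = 11.6 − 3.915 = 7.685 mg/L.

DO ≈ 7.69 mg/L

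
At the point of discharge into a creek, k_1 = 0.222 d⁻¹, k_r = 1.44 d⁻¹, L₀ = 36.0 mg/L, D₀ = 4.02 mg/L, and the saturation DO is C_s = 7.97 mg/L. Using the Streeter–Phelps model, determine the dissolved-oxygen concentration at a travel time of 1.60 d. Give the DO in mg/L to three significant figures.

DO ≈ 3.62 mg/L

k_1 L₀/(k_r−k_1) = 0.222×36.0/(1.44−0.222) = 7.992/1.218 = 6.562 mg/L.
e^(−k_1 t) = e^(−0.222×1.600) = 0.7010; e^(−k_r t) = e^(−1.44×1.600) = 0.09986.
D = 6.562 × (0.7010 − 0.09986) + 4.02 × 0.09986 = 3.945 + 0.4014 = 4.346 mg/L.
DO = C_s − D = 7.97 − 4.346 = 3.624 mg/L.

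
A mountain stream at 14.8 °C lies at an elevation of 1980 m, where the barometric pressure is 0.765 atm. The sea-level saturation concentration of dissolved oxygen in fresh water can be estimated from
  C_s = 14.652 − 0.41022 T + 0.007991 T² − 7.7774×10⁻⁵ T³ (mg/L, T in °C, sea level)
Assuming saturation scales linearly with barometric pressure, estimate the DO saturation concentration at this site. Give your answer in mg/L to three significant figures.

At sea level: C_s = 14.652 − 0.41022×14.8 + 0.007991×14.8² − 7.7774×10⁻⁵×14.8³ = 10.08 mg/L.
Pressure correction: C_s' = 10.08 × 0.765 = 7.710 mg/L.

C_s ≈ 7.71 mg/L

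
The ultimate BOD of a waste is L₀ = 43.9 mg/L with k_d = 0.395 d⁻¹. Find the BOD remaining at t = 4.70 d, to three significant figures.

L ≈ 6.86 mg/L

L_t = L₀ e^(−k_d t) = 43.9 × e^(−0.395×4.70) = 43.9 × 0.1562 = 6.858 mg/L.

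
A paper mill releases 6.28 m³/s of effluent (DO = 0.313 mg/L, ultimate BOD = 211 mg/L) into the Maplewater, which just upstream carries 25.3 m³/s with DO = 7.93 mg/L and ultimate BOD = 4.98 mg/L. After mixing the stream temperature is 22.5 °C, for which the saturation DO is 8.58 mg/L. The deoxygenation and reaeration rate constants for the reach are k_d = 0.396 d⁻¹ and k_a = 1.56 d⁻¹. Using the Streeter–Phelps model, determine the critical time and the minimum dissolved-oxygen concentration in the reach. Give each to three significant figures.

t_c ≈ 1.05 d; minimum DO ≈ 0.883 mg/L

Mixed DO = (25.3×7.93 + 6.28×0.313)/(25.3+6.28) = 202.6/31.58 = 6.415 mg/L.
Mixed L₀ = (25.3×4.98 + 6.28×211)/(31.58) = 1451/31.58 = 45.95 mg/L.
Initial deficit D₀ = C_s − DO₀ = 8.58 − 6.415 = 2.165 mg/L.
t_c = (1/1.164) ln[(1.56/0.396)(1 − 2.165×1.164/(0.396×45.95))] = 0.8591 × ln(3.394) = 1.050 d.
D_c = (0.396/1.56) × 45.95 × e^(−0.396×1.050) = 0.2538 × 45.95 × 0.6599 = 7.697 mg/L.
Minimum DO = 8.58 − 7.697 = 0.8833 mg/L.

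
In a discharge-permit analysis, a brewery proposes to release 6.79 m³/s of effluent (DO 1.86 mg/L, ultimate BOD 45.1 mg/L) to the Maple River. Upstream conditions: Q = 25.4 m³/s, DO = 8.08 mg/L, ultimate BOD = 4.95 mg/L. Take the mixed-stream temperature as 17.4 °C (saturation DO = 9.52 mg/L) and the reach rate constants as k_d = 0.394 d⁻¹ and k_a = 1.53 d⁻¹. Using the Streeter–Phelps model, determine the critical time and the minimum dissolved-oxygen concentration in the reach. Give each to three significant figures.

Mixed DO = (25.4×8.08 + 6.79×1.86)/(25.4+6.79) = 217.9/32.19 = 6.768 mg/L.
Mixed L₀ = (25.4×4.95 + 6.79×45.1)/(32.19) = 432.0/32.19 = 13.42 mg/L.
Initial deficit D₀ = C_s − DO₀ = 9.52 − 6.768 = 2.752 mg/L.
t_c = (1/1.136) ln[(1.53/0.394)(1 − 2.752×1.136/(0.394×13.42))] = 0.8803 × ln(1.587) = 0.4066 d.
D_c = (0.394/1.53) × 13.42 × e^(−0.394×0.4066) = 0.2575 × 13.42 × 0.8520 = 2.944 mg/L.
Minimum DO = 9.52 − 2.944 = 6.576 mg/L.

t_c ≈ 0.407 d; minimum DO ≈ 6.58 mg/L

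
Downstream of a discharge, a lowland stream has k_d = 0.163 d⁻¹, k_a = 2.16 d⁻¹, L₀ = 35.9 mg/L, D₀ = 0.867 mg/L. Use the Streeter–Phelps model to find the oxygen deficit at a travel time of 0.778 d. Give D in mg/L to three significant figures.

D ≈ 2.20 mg/L

k_d L₀/(k_a−k_d) = 0.163×35.9/(2.16−0.163) = 5.852/1.997 = 2.930 mg/L.
e^(−k_d t) = e^(−0.163×0.7780) = 0.8809; e^(−k_a t) = e^(−2.16×0.7780) = 0.1863.
D = 2.930 × (0.8809 − 0.1863) + 0.867 × 0.1863 = 2.035 + 0.1615 = 2.197 mg/L.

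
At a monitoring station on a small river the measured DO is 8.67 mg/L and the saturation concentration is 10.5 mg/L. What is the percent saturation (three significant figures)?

82.6 % saturation

% saturation = C/C_s × 100 = 8.67/10.5 × 100 = 82.6 %.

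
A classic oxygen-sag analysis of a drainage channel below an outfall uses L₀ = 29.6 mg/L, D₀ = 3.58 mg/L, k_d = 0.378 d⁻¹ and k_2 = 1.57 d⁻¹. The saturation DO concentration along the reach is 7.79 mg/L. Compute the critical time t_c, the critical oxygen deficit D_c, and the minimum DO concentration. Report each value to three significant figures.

t_c ≈ 0.792 d; D_c ≈ 5.28 mg/L; min DO ≈ 2.51 mg/L

With k_2/k_d = 4.153 and 1 − D₀(k_2−k_d)/(k_d L₀) = 0.6186,
t_c = ln(4.153 × 0.6186) / (1.57 − 0.378) = ln(2.569) / 1.192 = 0.9436/1.192 = 0.7917 d.
D_c = (k_d/k_2) L₀ e^(−k_d t_c) = (0.378/1.57) × 29.6 × e^(−0.378×0.7917) = 0.2408 × 29.6 × 0.7414 = 5.284 mg/L.
Minimum DO = C_s − D_c = 7.79 − 5.284 = 2.506 mg/L.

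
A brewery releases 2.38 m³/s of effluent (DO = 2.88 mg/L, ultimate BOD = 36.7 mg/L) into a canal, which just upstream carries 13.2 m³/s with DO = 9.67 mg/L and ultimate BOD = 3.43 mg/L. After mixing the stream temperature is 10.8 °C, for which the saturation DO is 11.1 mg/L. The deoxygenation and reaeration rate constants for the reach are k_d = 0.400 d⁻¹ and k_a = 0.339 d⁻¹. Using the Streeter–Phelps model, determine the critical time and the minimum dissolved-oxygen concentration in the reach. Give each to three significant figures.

t_c ≈ 2.00 d; minimum DO ≈ 6.59 mg/L

Mixed DO = (13.2×9.67 + 2.38×2.88)/(13.2+2.38) = 134.5/15.58 = 8.633 mg/L.
Mixed L₀ = (13.2×3.43 + 2.38×36.7)/(15.58) = 132.6/15.58 = 8.512 mg/L.
Initial deficit D₀ = C_s − DO₀ = 11.1 − 8.633 = 2.467 mg/L.
t_c = (1/-0.06100) ln[(0.339/0.400)(1 − 2.467×-0.06100/(0.400×8.512))] = -16.39 × ln(0.8850) = 2.003 d.
D_c = (0.400/0.339) × 8.512 × e^(−0.400×2.003) = 1.180 × 8.512 × 0.4487 = 4.507 mg/L.
Minimum DO = 11.1 − 4.507 = 6.593 mg/L.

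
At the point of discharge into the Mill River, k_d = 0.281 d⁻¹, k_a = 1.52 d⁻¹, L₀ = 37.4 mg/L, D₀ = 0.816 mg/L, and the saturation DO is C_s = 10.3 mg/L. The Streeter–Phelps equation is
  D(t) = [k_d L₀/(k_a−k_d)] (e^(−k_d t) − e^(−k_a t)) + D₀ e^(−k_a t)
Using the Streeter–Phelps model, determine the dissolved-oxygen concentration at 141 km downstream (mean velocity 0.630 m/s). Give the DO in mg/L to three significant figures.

DO ≈ 6.35 mg/L

Travel time t = x/v = 141 km / (0.630 m/s) = 141000 m / 0.630 m/s = 223800 s = 2.590 d.
k_d L₀/(k_a−k_d) = 0.281×37.4/(1.52−0.281) = 10.51/1.239 = 8.482 mg/L.
e^(−k_d t) = e^(−0.281×2.590) = 0.4829; e^(−k_a t) = e^(−1.52×2.590) = 0.01950.
D = 8.482 × (0.4829 − 0.01950) + 0.816 × 0.01950 = 3.931 + 0.01591 = 3.947 mg/L.
DO = C_s − D = 10.3 − 3.947 = 6.353 mg/L.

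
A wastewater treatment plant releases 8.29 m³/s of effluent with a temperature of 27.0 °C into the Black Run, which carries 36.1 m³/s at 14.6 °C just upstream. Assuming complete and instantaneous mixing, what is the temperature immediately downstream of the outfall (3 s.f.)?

Flow-weighted mixing: C = (Q_r C_r + Q_w C_w)/(Q_r + Q_w)
= (36.1×14.6 + 8.29×27.0)/(36.1 + 8.29) = 750.9/44.39 = 16.92 °C.

16.9 °C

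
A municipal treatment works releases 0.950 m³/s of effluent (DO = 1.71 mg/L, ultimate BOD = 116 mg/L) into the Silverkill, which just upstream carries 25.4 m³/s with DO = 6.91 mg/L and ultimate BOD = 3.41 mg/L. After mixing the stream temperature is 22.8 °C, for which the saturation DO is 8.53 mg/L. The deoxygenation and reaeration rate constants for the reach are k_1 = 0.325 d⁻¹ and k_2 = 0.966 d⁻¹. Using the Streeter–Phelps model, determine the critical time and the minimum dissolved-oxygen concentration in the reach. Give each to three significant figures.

t_c ≈ 0.687 d; minimum DO ≈ 6.52 mg/L

Mixed DO = (25.4×6.91 + 0.950×1.71)/(25.4+0.950) = 177.1/26.35 = 6.723 mg/L.
Mixed L₀ = (25.4×3.41 + 0.950×116)/(26.35) = 196.8/26.35 = 7.469 mg/L.
Initial deficit D₀ = C_s − DO₀ = 8.53 − 6.723 = 1.807 mg/L.
t_c = (1/0.6410) ln[(0.966/0.325)(1 − 1.807×0.6410/(0.325×7.469))] = 1.560 × ln(1.554) = 0.6874 d.
D_c = (0.325/0.966) × 7.469 × e^(−0.325×0.6874) = 0.3364 × 7.469 × 0.7998 = 2.010 mg/L.
Minimum DO = 8.53 − 2.010 = 6.520 mg/L.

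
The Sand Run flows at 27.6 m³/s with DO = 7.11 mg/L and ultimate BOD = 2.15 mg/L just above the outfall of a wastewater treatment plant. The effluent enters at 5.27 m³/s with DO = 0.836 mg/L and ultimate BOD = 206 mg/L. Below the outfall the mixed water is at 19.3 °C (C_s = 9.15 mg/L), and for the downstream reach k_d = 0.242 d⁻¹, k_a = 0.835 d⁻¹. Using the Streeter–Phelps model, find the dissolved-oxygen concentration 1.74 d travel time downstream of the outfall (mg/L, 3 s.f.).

Mixed DO = (27.6×7.11 + 5.27×0.836)/(27.6+5.27) = 200.6/32.87 = 6.104 mg/L.
Mixed L₀ = (27.6×2.15 + 5.27×206)/(32.87) = 1145/32.87 = 34.83 mg/L.
Initial deficit D₀ = C_s − DO₀ = 9.15 − 6.104 = 3.046 mg/L.
D(1.74) = [0.242×34.83/(0.835−0.242)](e^(−0.242×1.74) − e^(−0.835×1.74)) + 3.046 e^(−0.835×1.74)
= 14.22 × (0.6563 − 0.2339) + 3.046 × 0.2339 = 6.718 mg/L.
DO = 9.15 − 6.718 = 2.432 mg/L.

DO ≈ 2.43 mg/L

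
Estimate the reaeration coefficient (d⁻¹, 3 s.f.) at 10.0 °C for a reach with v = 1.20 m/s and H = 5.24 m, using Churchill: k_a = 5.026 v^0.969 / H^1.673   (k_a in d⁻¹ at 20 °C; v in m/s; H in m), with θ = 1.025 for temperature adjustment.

k_a ≈ 0.293 d⁻¹

k_a(20) = 5.026 × 1.20^0.969 / 5.24^1.673 = 5.026 × 1.193 / 15.98 = 0.3754 d⁻¹.
k_a(10.0) = 0.3754 × 1.025^(10.0−20) = 0.3754 × 0.7812 = 0.2933 d⁻¹.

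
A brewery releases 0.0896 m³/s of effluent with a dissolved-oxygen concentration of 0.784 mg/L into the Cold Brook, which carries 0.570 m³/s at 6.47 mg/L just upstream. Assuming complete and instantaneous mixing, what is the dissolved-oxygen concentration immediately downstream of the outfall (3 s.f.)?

5.70 mg/L

Flow-weighted mixing: C = (Q_r C_r + Q_w C_w)/(Q_r + Q_w)
= (0.570×6.47 + 0.0896×0.784)/(0.570 + 0.0896) = 3.758/0.6596 = 5.698 mg/L.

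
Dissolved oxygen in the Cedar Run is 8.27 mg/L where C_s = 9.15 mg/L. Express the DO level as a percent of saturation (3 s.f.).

% saturation = C/C_s × 100 = 8.27/9.15 × 100 = 90.4 %.

90.4 % saturation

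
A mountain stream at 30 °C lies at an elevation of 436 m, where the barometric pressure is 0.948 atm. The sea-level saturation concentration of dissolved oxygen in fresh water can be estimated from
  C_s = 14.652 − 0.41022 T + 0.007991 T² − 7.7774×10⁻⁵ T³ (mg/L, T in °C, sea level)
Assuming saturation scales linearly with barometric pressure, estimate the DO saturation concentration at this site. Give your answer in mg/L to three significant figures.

C_s ≈ 7.05 mg/L

At sea level: C_s = 14.652 − 0.41022×30 + 0.007991×30² − 7.7774×10⁻⁵×30³ = 7.437 mg/L.
Pressure correction: C_s' = 7.437 × 0.948 = 7.051 mg/L.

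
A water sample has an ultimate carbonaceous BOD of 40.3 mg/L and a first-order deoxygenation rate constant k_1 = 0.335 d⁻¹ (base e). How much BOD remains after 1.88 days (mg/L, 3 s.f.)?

L_t = L₀ e^(−k_1 t) = 40.3 × e^(−0.335×1.88) = 40.3 × 0.5327 = 21.47 mg/L.

L ≈ 21.5 mg/L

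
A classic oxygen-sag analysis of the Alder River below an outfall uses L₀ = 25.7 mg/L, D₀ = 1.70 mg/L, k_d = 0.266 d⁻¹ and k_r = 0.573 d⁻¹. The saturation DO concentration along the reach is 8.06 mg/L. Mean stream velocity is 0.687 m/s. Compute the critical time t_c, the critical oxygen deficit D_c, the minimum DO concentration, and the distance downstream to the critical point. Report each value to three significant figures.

t_c ≈ 2.24 d; D_c ≈ 6.57 mg/L; min DO ≈ 1.49 mg/L; x_c ≈ 133 km

With k_r/k_d = 2.154 and 1 − D₀(k_r−k_d)/(k_d L₀) = 0.9237,
t_c = ln(2.154 × 0.9237) / (0.573 − 0.266) = ln(1.990) / 0.3070 = 0.6880/0.3070 = 2.241 d.
L(t_c) = L₀ e^(−k_d t_c) = 25.7 × 0.5510 = 14.16 mg/L, and at the critical point k_r D_c = k_d L, so D_c = (0.266/0.573) × 14.16 = 6.573 mg/L.
Minimum DO = C_s − D_c = 8.06 − 6.573 = 1.487 mg/L.
x_c = v t_c = 0.687 m/s × 2.241 d × 86400 s/d = 133000 m ≈ 133 km.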